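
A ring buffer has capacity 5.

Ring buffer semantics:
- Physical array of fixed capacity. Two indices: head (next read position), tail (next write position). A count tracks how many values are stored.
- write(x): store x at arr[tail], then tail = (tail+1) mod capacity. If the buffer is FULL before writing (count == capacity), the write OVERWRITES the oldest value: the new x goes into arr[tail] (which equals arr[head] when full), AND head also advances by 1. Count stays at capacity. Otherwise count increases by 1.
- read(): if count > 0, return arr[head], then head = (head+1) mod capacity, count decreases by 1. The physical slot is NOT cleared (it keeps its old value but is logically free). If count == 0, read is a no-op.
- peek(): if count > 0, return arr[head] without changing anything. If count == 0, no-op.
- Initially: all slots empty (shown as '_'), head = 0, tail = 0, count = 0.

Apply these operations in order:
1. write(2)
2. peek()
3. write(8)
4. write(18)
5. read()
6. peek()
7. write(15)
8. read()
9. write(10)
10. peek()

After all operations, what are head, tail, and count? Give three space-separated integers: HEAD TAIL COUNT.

Answer: 2 0 3

Derivation:
After op 1 (write(2)): arr=[2 _ _ _ _] head=0 tail=1 count=1
After op 2 (peek()): arr=[2 _ _ _ _] head=0 tail=1 count=1
After op 3 (write(8)): arr=[2 8 _ _ _] head=0 tail=2 count=2
After op 4 (write(18)): arr=[2 8 18 _ _] head=0 tail=3 count=3
After op 5 (read()): arr=[2 8 18 _ _] head=1 tail=3 count=2
After op 6 (peek()): arr=[2 8 18 _ _] head=1 tail=3 count=2
After op 7 (write(15)): arr=[2 8 18 15 _] head=1 tail=4 count=3
After op 8 (read()): arr=[2 8 18 15 _] head=2 tail=4 count=2
After op 9 (write(10)): arr=[2 8 18 15 10] head=2 tail=0 count=3
After op 10 (peek()): arr=[2 8 18 15 10] head=2 tail=0 count=3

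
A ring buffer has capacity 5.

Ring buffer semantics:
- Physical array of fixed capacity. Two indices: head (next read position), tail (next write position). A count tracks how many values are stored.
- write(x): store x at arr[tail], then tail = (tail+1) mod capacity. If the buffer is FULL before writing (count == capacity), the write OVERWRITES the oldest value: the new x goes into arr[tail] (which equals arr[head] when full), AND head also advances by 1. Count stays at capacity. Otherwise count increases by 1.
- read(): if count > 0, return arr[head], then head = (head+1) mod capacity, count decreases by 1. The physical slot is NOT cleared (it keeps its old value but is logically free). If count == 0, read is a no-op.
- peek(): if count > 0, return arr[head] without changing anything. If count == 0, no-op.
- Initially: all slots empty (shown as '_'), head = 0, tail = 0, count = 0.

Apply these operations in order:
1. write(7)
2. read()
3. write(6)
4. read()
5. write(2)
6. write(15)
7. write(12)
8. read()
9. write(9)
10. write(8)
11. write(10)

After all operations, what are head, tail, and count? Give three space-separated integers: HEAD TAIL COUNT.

Answer: 3 3 5

Derivation:
After op 1 (write(7)): arr=[7 _ _ _ _] head=0 tail=1 count=1
After op 2 (read()): arr=[7 _ _ _ _] head=1 tail=1 count=0
After op 3 (write(6)): arr=[7 6 _ _ _] head=1 tail=2 count=1
After op 4 (read()): arr=[7 6 _ _ _] head=2 tail=2 count=0
After op 5 (write(2)): arr=[7 6 2 _ _] head=2 tail=3 count=1
After op 6 (write(15)): arr=[7 6 2 15 _] head=2 tail=4 count=2
After op 7 (write(12)): arr=[7 6 2 15 12] head=2 tail=0 count=3
After op 8 (read()): arr=[7 6 2 15 12] head=3 tail=0 count=2
After op 9 (write(9)): arr=[9 6 2 15 12] head=3 tail=1 count=3
After op 10 (write(8)): arr=[9 8 2 15 12] head=3 tail=2 count=4
After op 11 (write(10)): arr=[9 8 10 15 12] head=3 tail=3 count=5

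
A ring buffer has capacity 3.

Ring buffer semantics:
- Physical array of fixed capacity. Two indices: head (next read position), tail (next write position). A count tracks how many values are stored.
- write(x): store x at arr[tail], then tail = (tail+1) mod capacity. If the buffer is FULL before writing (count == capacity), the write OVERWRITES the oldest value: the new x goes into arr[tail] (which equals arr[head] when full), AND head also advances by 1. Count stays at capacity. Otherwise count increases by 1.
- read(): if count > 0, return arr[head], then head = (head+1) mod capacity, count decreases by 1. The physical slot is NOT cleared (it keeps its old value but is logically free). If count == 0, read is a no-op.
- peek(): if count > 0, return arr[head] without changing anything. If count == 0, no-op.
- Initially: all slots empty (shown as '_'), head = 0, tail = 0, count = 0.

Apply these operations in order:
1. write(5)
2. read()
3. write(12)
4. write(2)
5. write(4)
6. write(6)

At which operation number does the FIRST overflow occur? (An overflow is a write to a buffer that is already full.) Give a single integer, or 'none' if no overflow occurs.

After op 1 (write(5)): arr=[5 _ _] head=0 tail=1 count=1
After op 2 (read()): arr=[5 _ _] head=1 tail=1 count=0
After op 3 (write(12)): arr=[5 12 _] head=1 tail=2 count=1
After op 4 (write(2)): arr=[5 12 2] head=1 tail=0 count=2
After op 5 (write(4)): arr=[4 12 2] head=1 tail=1 count=3
After op 6 (write(6)): arr=[4 6 2] head=2 tail=2 count=3

Answer: 6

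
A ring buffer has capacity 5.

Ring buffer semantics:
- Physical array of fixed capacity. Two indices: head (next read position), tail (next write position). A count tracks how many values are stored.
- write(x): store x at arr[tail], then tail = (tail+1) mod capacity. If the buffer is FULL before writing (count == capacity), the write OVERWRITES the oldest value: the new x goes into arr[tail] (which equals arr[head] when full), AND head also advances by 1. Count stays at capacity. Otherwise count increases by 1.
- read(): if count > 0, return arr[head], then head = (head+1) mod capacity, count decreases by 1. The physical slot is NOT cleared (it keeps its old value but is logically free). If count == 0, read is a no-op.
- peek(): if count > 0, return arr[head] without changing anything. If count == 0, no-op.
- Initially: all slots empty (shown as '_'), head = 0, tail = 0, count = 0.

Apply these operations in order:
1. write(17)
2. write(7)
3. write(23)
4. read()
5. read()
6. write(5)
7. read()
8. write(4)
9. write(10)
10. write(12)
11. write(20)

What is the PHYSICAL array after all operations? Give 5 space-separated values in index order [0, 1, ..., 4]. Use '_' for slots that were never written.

Answer: 10 12 20 5 4

Derivation:
After op 1 (write(17)): arr=[17 _ _ _ _] head=0 tail=1 count=1
After op 2 (write(7)): arr=[17 7 _ _ _] head=0 tail=2 count=2
After op 3 (write(23)): arr=[17 7 23 _ _] head=0 tail=3 count=3
After op 4 (read()): arr=[17 7 23 _ _] head=1 tail=3 count=2
After op 5 (read()): arr=[17 7 23 _ _] head=2 tail=3 count=1
After op 6 (write(5)): arr=[17 7 23 5 _] head=2 tail=4 count=2
After op 7 (read()): arr=[17 7 23 5 _] head=3 tail=4 count=1
After op 8 (write(4)): arr=[17 7 23 5 4] head=3 tail=0 count=2
After op 9 (write(10)): arr=[10 7 23 5 4] head=3 tail=1 count=3
After op 10 (write(12)): arr=[10 12 23 5 4] head=3 tail=2 count=4
After op 11 (write(20)): arr=[10 12 20 5 4] head=3 tail=3 count=5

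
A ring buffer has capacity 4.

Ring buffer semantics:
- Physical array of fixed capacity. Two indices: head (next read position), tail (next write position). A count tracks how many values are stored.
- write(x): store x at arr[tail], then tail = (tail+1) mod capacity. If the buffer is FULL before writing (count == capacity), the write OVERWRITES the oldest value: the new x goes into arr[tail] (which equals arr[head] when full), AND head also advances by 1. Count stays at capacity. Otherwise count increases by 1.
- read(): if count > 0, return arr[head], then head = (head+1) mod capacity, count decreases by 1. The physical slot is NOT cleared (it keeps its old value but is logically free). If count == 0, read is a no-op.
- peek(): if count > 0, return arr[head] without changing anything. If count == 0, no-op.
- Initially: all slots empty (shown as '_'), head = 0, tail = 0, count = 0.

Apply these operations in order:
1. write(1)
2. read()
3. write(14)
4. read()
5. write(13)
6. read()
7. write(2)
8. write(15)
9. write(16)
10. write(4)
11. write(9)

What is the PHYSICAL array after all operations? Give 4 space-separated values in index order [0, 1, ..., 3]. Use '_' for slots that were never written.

After op 1 (write(1)): arr=[1 _ _ _] head=0 tail=1 count=1
After op 2 (read()): arr=[1 _ _ _] head=1 tail=1 count=0
After op 3 (write(14)): arr=[1 14 _ _] head=1 tail=2 count=1
After op 4 (read()): arr=[1 14 _ _] head=2 tail=2 count=0
After op 5 (write(13)): arr=[1 14 13 _] head=2 tail=3 count=1
After op 6 (read()): arr=[1 14 13 _] head=3 tail=3 count=0
After op 7 (write(2)): arr=[1 14 13 2] head=3 tail=0 count=1
After op 8 (write(15)): arr=[15 14 13 2] head=3 tail=1 count=2
After op 9 (write(16)): arr=[15 16 13 2] head=3 tail=2 count=3
After op 10 (write(4)): arr=[15 16 4 2] head=3 tail=3 count=4
After op 11 (write(9)): arr=[15 16 4 9] head=0 tail=0 count=4

Answer: 15 16 4 9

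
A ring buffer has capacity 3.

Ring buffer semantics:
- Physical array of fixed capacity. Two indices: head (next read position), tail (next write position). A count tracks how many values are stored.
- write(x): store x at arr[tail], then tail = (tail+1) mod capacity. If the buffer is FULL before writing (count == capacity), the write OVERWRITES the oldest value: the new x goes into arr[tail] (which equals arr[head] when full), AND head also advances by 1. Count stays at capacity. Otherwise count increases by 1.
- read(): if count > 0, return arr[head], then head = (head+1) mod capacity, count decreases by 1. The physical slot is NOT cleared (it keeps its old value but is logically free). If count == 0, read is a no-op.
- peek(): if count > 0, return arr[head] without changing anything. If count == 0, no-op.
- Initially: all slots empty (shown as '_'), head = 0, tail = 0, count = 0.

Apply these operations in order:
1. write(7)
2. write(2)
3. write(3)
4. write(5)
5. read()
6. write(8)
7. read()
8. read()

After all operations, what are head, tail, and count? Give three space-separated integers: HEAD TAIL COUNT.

Answer: 1 2 1

Derivation:
After op 1 (write(7)): arr=[7 _ _] head=0 tail=1 count=1
After op 2 (write(2)): arr=[7 2 _] head=0 tail=2 count=2
After op 3 (write(3)): arr=[7 2 3] head=0 tail=0 count=3
After op 4 (write(5)): arr=[5 2 3] head=1 tail=1 count=3
After op 5 (read()): arr=[5 2 3] head=2 tail=1 count=2
After op 6 (write(8)): arr=[5 8 3] head=2 tail=2 count=3
After op 7 (read()): arr=[5 8 3] head=0 tail=2 count=2
After op 8 (read()): arr=[5 8 3] head=1 tail=2 count=1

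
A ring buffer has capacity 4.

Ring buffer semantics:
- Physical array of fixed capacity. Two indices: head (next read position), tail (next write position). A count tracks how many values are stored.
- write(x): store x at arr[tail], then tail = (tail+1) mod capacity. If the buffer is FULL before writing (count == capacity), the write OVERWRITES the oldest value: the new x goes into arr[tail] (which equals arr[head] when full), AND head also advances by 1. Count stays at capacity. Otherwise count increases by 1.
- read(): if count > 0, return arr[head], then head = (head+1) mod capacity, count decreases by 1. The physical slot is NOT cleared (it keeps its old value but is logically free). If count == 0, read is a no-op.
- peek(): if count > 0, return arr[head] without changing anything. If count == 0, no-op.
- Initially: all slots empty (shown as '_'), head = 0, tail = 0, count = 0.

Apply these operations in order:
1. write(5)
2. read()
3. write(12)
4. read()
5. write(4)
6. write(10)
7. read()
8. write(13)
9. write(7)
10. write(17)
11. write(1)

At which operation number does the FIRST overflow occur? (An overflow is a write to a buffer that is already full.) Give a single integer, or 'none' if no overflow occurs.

After op 1 (write(5)): arr=[5 _ _ _] head=0 tail=1 count=1
After op 2 (read()): arr=[5 _ _ _] head=1 tail=1 count=0
After op 3 (write(12)): arr=[5 12 _ _] head=1 tail=2 count=1
After op 4 (read()): arr=[5 12 _ _] head=2 tail=2 count=0
After op 5 (write(4)): arr=[5 12 4 _] head=2 tail=3 count=1
After op 6 (write(10)): arr=[5 12 4 10] head=2 tail=0 count=2
After op 7 (read()): arr=[5 12 4 10] head=3 tail=0 count=1
After op 8 (write(13)): arr=[13 12 4 10] head=3 tail=1 count=2
After op 9 (write(7)): arr=[13 7 4 10] head=3 tail=2 count=3
After op 10 (write(17)): arr=[13 7 17 10] head=3 tail=3 count=4
After op 11 (write(1)): arr=[13 7 17 1] head=0 tail=0 count=4

Answer: 11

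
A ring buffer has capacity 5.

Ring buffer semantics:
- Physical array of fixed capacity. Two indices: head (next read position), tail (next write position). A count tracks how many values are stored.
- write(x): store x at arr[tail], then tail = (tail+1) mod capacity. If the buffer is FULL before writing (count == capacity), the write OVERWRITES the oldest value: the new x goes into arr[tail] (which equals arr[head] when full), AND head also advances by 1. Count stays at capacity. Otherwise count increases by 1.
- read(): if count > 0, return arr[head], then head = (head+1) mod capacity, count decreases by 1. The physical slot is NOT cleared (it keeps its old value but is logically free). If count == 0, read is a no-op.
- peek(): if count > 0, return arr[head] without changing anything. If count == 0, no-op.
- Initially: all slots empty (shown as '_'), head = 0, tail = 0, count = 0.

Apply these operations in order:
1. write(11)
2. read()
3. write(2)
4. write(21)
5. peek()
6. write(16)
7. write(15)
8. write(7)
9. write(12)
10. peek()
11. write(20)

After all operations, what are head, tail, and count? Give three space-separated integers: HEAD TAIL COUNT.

Answer: 3 3 5

Derivation:
After op 1 (write(11)): arr=[11 _ _ _ _] head=0 tail=1 count=1
After op 2 (read()): arr=[11 _ _ _ _] head=1 tail=1 count=0
After op 3 (write(2)): arr=[11 2 _ _ _] head=1 tail=2 count=1
After op 4 (write(21)): arr=[11 2 21 _ _] head=1 tail=3 count=2
After op 5 (peek()): arr=[11 2 21 _ _] head=1 tail=3 count=2
After op 6 (write(16)): arr=[11 2 21 16 _] head=1 tail=4 count=3
After op 7 (write(15)): arr=[11 2 21 16 15] head=1 tail=0 count=4
After op 8 (write(7)): arr=[7 2 21 16 15] head=1 tail=1 count=5
After op 9 (write(12)): arr=[7 12 21 16 15] head=2 tail=2 count=5
After op 10 (peek()): arr=[7 12 21 16 15] head=2 tail=2 count=5
After op 11 (write(20)): arr=[7 12 20 16 15] head=3 tail=3 count=5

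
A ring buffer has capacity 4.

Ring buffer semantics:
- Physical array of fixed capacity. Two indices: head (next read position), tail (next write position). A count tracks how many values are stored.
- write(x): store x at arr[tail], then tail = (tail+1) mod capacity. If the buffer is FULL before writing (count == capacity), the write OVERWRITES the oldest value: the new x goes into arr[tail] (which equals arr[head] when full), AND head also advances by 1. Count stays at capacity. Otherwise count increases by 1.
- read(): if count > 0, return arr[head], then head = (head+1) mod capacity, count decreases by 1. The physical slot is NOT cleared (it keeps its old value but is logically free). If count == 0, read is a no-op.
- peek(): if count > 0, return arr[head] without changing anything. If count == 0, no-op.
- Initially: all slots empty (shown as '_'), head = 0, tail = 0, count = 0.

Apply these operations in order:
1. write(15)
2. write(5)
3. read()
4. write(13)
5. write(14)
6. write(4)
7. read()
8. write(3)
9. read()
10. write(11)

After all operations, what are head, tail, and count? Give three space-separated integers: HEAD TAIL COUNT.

After op 1 (write(15)): arr=[15 _ _ _] head=0 tail=1 count=1
After op 2 (write(5)): arr=[15 5 _ _] head=0 tail=2 count=2
After op 3 (read()): arr=[15 5 _ _] head=1 tail=2 count=1
After op 4 (write(13)): arr=[15 5 13 _] head=1 tail=3 count=2
After op 5 (write(14)): arr=[15 5 13 14] head=1 tail=0 count=3
After op 6 (write(4)): arr=[4 5 13 14] head=1 tail=1 count=4
After op 7 (read()): arr=[4 5 13 14] head=2 tail=1 count=3
After op 8 (write(3)): arr=[4 3 13 14] head=2 tail=2 count=4
After op 9 (read()): arr=[4 3 13 14] head=3 tail=2 count=3
After op 10 (write(11)): arr=[4 3 11 14] head=3 tail=3 count=4

Answer: 3 3 4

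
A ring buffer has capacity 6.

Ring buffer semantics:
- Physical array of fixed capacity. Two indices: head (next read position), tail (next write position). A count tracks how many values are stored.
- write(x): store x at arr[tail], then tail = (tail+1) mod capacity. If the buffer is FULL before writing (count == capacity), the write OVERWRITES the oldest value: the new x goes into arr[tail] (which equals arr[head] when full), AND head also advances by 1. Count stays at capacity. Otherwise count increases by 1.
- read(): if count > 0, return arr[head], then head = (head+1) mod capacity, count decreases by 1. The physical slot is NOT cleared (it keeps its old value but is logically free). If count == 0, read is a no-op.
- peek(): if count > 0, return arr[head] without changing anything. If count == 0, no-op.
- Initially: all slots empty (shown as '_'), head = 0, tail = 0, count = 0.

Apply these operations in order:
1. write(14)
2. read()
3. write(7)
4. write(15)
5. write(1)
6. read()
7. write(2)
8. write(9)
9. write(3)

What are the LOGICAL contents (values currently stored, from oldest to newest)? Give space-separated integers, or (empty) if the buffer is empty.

After op 1 (write(14)): arr=[14 _ _ _ _ _] head=0 tail=1 count=1
After op 2 (read()): arr=[14 _ _ _ _ _] head=1 tail=1 count=0
After op 3 (write(7)): arr=[14 7 _ _ _ _] head=1 tail=2 count=1
After op 4 (write(15)): arr=[14 7 15 _ _ _] head=1 tail=3 count=2
After op 5 (write(1)): arr=[14 7 15 1 _ _] head=1 tail=4 count=3
After op 6 (read()): arr=[14 7 15 1 _ _] head=2 tail=4 count=2
After op 7 (write(2)): arr=[14 7 15 1 2 _] head=2 tail=5 count=3
After op 8 (write(9)): arr=[14 7 15 1 2 9] head=2 tail=0 count=4
After op 9 (write(3)): arr=[3 7 15 1 2 9] head=2 tail=1 count=5

Answer: 15 1 2 9 3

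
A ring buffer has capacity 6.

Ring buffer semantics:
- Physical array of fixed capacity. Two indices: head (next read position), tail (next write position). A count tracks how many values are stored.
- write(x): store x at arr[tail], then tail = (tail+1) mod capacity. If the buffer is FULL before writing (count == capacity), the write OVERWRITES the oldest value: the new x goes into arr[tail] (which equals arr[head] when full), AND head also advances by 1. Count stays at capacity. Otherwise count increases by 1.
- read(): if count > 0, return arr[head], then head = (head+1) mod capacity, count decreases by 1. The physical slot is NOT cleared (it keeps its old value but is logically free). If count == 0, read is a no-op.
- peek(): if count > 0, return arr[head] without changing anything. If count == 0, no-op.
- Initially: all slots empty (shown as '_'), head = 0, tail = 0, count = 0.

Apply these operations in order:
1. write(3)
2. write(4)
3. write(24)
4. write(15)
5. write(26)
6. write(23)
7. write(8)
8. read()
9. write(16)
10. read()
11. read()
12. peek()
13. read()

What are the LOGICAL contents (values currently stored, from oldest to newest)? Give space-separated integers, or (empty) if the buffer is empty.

Answer: 23 8 16

Derivation:
After op 1 (write(3)): arr=[3 _ _ _ _ _] head=0 tail=1 count=1
After op 2 (write(4)): arr=[3 4 _ _ _ _] head=0 tail=2 count=2
After op 3 (write(24)): arr=[3 4 24 _ _ _] head=0 tail=3 count=3
After op 4 (write(15)): arr=[3 4 24 15 _ _] head=0 tail=4 count=4
After op 5 (write(26)): arr=[3 4 24 15 26 _] head=0 tail=5 count=5
After op 6 (write(23)): arr=[3 4 24 15 26 23] head=0 tail=0 count=6
After op 7 (write(8)): arr=[8 4 24 15 26 23] head=1 tail=1 count=6
After op 8 (read()): arr=[8 4 24 15 26 23] head=2 tail=1 count=5
After op 9 (write(16)): arr=[8 16 24 15 26 23] head=2 tail=2 count=6
After op 10 (read()): arr=[8 16 24 15 26 23] head=3 tail=2 count=5
After op 11 (read()): arr=[8 16 24 15 26 23] head=4 tail=2 count=4
After op 12 (peek()): arr=[8 16 24 15 26 23] head=4 tail=2 count=4
After op 13 (read()): arr=[8 16 24 15 26 23] head=5 tail=2 count=3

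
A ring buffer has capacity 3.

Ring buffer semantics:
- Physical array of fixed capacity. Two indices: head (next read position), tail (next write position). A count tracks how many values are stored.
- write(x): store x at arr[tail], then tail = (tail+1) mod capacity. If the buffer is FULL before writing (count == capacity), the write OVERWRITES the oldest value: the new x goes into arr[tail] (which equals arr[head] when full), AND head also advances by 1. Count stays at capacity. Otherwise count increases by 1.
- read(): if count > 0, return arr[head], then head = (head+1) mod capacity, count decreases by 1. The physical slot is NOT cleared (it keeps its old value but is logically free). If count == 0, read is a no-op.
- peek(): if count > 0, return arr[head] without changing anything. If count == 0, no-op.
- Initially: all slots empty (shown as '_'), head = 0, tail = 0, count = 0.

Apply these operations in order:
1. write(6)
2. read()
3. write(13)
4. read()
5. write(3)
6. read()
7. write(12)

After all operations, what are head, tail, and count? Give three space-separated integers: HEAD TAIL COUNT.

Answer: 0 1 1

Derivation:
After op 1 (write(6)): arr=[6 _ _] head=0 tail=1 count=1
After op 2 (read()): arr=[6 _ _] head=1 tail=1 count=0
After op 3 (write(13)): arr=[6 13 _] head=1 tail=2 count=1
After op 4 (read()): arr=[6 13 _] head=2 tail=2 count=0
After op 5 (write(3)): arr=[6 13 3] head=2 tail=0 count=1
After op 6 (read()): arr=[6 13 3] head=0 tail=0 count=0
After op 7 (write(12)): arr=[12 13 3] head=0 tail=1 count=1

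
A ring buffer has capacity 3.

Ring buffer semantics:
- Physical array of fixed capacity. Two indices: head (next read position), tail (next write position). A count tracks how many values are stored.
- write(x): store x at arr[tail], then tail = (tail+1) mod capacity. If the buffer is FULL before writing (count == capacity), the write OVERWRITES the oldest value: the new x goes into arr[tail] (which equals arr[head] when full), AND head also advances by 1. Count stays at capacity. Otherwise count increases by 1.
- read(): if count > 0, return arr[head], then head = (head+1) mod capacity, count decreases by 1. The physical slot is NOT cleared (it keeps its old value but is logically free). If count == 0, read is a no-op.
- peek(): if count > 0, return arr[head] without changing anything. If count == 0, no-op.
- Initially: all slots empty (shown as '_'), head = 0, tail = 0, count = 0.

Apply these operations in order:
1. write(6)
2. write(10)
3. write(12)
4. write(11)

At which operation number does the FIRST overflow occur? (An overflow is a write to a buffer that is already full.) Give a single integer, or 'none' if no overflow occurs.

After op 1 (write(6)): arr=[6 _ _] head=0 tail=1 count=1
After op 2 (write(10)): arr=[6 10 _] head=0 tail=2 count=2
After op 3 (write(12)): arr=[6 10 12] head=0 tail=0 count=3
After op 4 (write(11)): arr=[11 10 12] head=1 tail=1 count=3

Answer: 4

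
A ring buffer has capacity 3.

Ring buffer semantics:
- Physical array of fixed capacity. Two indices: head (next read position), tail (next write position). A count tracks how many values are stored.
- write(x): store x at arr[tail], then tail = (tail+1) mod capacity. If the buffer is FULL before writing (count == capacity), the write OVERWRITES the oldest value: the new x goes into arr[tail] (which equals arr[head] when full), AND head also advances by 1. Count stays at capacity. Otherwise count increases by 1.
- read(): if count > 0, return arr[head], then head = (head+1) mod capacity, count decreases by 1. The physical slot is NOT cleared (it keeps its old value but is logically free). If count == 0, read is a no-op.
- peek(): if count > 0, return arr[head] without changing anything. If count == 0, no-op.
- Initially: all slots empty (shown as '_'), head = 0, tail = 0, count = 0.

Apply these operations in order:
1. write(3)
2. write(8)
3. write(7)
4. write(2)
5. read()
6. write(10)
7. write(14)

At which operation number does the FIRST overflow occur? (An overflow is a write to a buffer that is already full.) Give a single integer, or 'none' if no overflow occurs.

After op 1 (write(3)): arr=[3 _ _] head=0 tail=1 count=1
After op 2 (write(8)): arr=[3 8 _] head=0 tail=2 count=2
After op 3 (write(7)): arr=[3 8 7] head=0 tail=0 count=3
After op 4 (write(2)): arr=[2 8 7] head=1 tail=1 count=3
After op 5 (read()): arr=[2 8 7] head=2 tail=1 count=2
After op 6 (write(10)): arr=[2 10 7] head=2 tail=2 count=3
After op 7 (write(14)): arr=[2 10 14] head=0 tail=0 count=3

Answer: 4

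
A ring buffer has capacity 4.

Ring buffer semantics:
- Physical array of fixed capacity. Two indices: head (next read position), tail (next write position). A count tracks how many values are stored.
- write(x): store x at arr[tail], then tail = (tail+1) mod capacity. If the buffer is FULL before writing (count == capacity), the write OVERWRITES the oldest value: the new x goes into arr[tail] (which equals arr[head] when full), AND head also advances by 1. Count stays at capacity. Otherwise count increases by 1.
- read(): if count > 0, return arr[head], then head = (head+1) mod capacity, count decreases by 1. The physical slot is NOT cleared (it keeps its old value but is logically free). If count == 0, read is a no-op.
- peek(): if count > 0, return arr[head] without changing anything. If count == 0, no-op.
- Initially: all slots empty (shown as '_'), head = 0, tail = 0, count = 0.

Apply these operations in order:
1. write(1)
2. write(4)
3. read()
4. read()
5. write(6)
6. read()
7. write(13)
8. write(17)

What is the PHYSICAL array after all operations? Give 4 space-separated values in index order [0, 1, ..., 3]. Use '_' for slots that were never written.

After op 1 (write(1)): arr=[1 _ _ _] head=0 tail=1 count=1
After op 2 (write(4)): arr=[1 4 _ _] head=0 tail=2 count=2
After op 3 (read()): arr=[1 4 _ _] head=1 tail=2 count=1
After op 4 (read()): arr=[1 4 _ _] head=2 tail=2 count=0
After op 5 (write(6)): arr=[1 4 6 _] head=2 tail=3 count=1
After op 6 (read()): arr=[1 4 6 _] head=3 tail=3 count=0
After op 7 (write(13)): arr=[1 4 6 13] head=3 tail=0 count=1
After op 8 (write(17)): arr=[17 4 6 13] head=3 tail=1 count=2

Answer: 17 4 6 13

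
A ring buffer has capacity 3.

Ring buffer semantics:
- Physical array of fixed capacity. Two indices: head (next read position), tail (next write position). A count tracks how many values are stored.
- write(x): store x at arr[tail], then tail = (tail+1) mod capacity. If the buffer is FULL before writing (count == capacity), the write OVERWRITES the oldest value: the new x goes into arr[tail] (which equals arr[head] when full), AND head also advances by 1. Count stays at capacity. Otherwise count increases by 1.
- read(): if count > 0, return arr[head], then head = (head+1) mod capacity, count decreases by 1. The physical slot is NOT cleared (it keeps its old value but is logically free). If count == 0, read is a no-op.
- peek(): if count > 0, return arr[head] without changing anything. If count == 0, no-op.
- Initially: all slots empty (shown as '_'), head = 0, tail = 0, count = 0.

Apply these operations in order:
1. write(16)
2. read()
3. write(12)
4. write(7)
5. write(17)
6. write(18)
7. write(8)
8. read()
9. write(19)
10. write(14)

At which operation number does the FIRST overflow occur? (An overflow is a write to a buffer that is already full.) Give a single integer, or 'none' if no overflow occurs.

After op 1 (write(16)): arr=[16 _ _] head=0 tail=1 count=1
After op 2 (read()): arr=[16 _ _] head=1 tail=1 count=0
After op 3 (write(12)): arr=[16 12 _] head=1 tail=2 count=1
After op 4 (write(7)): arr=[16 12 7] head=1 tail=0 count=2
After op 5 (write(17)): arr=[17 12 7] head=1 tail=1 count=3
After op 6 (write(18)): arr=[17 18 7] head=2 tail=2 count=3
After op 7 (write(8)): arr=[17 18 8] head=0 tail=0 count=3
After op 8 (read()): arr=[17 18 8] head=1 tail=0 count=2
After op 9 (write(19)): arr=[19 18 8] head=1 tail=1 count=3
After op 10 (write(14)): arr=[19 14 8] head=2 tail=2 count=3

Answer: 6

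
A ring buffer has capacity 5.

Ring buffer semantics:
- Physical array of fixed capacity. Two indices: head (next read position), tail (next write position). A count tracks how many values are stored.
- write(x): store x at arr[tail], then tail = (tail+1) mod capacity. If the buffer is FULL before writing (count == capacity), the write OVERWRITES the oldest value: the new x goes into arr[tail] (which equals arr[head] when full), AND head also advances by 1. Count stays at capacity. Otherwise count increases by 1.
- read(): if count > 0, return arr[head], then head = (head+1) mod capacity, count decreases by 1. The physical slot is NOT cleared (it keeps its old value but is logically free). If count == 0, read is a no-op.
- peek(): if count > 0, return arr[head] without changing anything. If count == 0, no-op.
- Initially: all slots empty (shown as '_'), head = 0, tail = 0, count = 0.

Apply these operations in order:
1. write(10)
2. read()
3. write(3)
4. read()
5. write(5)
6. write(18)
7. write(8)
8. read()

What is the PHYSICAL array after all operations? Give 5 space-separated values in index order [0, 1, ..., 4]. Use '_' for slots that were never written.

Answer: 10 3 5 18 8

Derivation:
After op 1 (write(10)): arr=[10 _ _ _ _] head=0 tail=1 count=1
After op 2 (read()): arr=[10 _ _ _ _] head=1 tail=1 count=0
After op 3 (write(3)): arr=[10 3 _ _ _] head=1 tail=2 count=1
After op 4 (read()): arr=[10 3 _ _ _] head=2 tail=2 count=0
After op 5 (write(5)): arr=[10 3 5 _ _] head=2 tail=3 count=1
After op 6 (write(18)): arr=[10 3 5 18 _] head=2 tail=4 count=2
After op 7 (write(8)): arr=[10 3 5 18 8] head=2 tail=0 count=3
After op 8 (read()): arr=[10 3 5 18 8] head=3 tail=0 count=2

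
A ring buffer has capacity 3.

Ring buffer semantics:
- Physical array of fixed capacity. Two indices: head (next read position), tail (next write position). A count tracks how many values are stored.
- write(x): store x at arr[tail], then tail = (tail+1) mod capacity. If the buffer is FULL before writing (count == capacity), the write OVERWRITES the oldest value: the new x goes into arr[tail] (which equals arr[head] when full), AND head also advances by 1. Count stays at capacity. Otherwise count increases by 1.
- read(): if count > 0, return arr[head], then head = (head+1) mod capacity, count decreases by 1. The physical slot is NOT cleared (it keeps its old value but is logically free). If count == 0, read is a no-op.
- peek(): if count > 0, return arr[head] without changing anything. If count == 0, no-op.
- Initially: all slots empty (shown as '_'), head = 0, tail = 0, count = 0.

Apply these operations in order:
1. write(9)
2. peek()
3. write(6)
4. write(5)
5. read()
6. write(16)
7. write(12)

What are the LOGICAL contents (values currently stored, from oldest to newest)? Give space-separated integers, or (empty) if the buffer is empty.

After op 1 (write(9)): arr=[9 _ _] head=0 tail=1 count=1
After op 2 (peek()): arr=[9 _ _] head=0 tail=1 count=1
After op 3 (write(6)): arr=[9 6 _] head=0 tail=2 count=2
After op 4 (write(5)): arr=[9 6 5] head=0 tail=0 count=3
After op 5 (read()): arr=[9 6 5] head=1 tail=0 count=2
After op 6 (write(16)): arr=[16 6 5] head=1 tail=1 count=3
After op 7 (write(12)): arr=[16 12 5] head=2 tail=2 count=3

Answer: 5 16 12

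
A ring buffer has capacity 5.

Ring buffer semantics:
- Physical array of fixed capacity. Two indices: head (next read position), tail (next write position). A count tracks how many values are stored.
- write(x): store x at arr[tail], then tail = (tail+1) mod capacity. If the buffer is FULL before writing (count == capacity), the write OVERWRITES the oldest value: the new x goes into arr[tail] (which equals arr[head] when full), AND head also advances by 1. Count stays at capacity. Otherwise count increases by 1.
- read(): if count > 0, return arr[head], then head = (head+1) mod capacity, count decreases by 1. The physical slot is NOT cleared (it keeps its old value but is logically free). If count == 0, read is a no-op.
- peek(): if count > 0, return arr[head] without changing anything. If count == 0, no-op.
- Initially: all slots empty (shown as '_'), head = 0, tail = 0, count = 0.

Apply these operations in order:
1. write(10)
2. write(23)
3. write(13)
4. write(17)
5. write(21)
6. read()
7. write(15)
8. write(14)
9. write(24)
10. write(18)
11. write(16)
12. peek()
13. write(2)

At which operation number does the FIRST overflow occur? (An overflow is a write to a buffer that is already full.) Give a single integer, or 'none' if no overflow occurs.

After op 1 (write(10)): arr=[10 _ _ _ _] head=0 tail=1 count=1
After op 2 (write(23)): arr=[10 23 _ _ _] head=0 tail=2 count=2
After op 3 (write(13)): arr=[10 23 13 _ _] head=0 tail=3 count=3
After op 4 (write(17)): arr=[10 23 13 17 _] head=0 tail=4 count=4
After op 5 (write(21)): arr=[10 23 13 17 21] head=0 tail=0 count=5
After op 6 (read()): arr=[10 23 13 17 21] head=1 tail=0 count=4
After op 7 (write(15)): arr=[15 23 13 17 21] head=1 tail=1 count=5
After op 8 (write(14)): arr=[15 14 13 17 21] head=2 tail=2 count=5
After op 9 (write(24)): arr=[15 14 24 17 21] head=3 tail=3 count=5
After op 10 (write(18)): arr=[15 14 24 18 21] head=4 tail=4 count=5
After op 11 (write(16)): arr=[15 14 24 18 16] head=0 tail=0 count=5
After op 12 (peek()): arr=[15 14 24 18 16] head=0 tail=0 count=5
After op 13 (write(2)): arr=[2 14 24 18 16] head=1 tail=1 count=5

Answer: 8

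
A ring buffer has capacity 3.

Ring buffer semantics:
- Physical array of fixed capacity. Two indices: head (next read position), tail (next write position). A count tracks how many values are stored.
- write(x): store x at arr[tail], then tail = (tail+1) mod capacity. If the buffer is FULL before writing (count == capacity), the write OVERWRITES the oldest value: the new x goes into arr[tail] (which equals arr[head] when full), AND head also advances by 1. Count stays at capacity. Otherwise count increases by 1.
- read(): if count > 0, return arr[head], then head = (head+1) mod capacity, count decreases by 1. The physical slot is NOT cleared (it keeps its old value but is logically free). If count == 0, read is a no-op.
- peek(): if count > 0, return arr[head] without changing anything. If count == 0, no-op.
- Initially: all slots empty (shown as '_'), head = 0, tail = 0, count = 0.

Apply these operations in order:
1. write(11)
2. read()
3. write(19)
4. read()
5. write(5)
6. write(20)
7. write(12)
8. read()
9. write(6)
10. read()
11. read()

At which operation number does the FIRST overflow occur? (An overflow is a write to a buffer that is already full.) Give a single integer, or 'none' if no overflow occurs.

After op 1 (write(11)): arr=[11 _ _] head=0 tail=1 count=1
After op 2 (read()): arr=[11 _ _] head=1 tail=1 count=0
After op 3 (write(19)): arr=[11 19 _] head=1 tail=2 count=1
After op 4 (read()): arr=[11 19 _] head=2 tail=2 count=0
After op 5 (write(5)): arr=[11 19 5] head=2 tail=0 count=1
After op 6 (write(20)): arr=[20 19 5] head=2 tail=1 count=2
After op 7 (write(12)): arr=[20 12 5] head=2 tail=2 count=3
After op 8 (read()): arr=[20 12 5] head=0 tail=2 count=2
After op 9 (write(6)): arr=[20 12 6] head=0 tail=0 count=3
After op 10 (read()): arr=[20 12 6] head=1 tail=0 count=2
After op 11 (read()): arr=[20 12 6] head=2 tail=0 count=1

Answer: none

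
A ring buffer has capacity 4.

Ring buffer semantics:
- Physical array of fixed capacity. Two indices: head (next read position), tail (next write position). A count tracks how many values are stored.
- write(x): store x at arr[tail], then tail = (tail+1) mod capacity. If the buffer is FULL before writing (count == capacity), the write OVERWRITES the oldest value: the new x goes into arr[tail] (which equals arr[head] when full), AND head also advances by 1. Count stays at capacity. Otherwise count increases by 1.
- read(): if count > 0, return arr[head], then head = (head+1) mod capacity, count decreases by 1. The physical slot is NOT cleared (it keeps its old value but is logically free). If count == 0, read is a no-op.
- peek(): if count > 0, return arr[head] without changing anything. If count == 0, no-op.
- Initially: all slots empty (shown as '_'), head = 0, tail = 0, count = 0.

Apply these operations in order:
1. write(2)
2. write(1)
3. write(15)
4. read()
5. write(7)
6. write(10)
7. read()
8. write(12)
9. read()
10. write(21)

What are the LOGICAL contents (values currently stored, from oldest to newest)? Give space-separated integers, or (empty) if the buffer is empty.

After op 1 (write(2)): arr=[2 _ _ _] head=0 tail=1 count=1
After op 2 (write(1)): arr=[2 1 _ _] head=0 tail=2 count=2
After op 3 (write(15)): arr=[2 1 15 _] head=0 tail=3 count=3
After op 4 (read()): arr=[2 1 15 _] head=1 tail=3 count=2
After op 5 (write(7)): arr=[2 1 15 7] head=1 tail=0 count=3
After op 6 (write(10)): arr=[10 1 15 7] head=1 tail=1 count=4
After op 7 (read()): arr=[10 1 15 7] head=2 tail=1 count=3
After op 8 (write(12)): arr=[10 12 15 7] head=2 tail=2 count=4
After op 9 (read()): arr=[10 12 15 7] head=3 tail=2 count=3
After op 10 (write(21)): arr=[10 12 21 7] head=3 tail=3 count=4

Answer: 7 10 12 21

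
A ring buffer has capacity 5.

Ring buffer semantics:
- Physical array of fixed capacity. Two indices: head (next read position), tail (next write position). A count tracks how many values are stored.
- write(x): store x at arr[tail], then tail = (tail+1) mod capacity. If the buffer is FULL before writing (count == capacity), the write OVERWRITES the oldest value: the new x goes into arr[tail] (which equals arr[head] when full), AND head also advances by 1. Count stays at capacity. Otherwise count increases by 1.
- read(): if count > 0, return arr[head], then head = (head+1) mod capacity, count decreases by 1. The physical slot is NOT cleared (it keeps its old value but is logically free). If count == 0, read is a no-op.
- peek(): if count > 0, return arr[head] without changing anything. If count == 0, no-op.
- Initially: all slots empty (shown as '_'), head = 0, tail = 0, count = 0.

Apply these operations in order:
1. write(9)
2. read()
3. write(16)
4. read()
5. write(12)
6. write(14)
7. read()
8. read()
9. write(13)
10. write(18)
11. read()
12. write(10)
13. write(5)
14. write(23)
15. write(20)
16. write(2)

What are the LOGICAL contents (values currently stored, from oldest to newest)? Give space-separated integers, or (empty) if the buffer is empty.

Answer: 10 5 23 20 2

Derivation:
After op 1 (write(9)): arr=[9 _ _ _ _] head=0 tail=1 count=1
After op 2 (read()): arr=[9 _ _ _ _] head=1 tail=1 count=0
After op 3 (write(16)): arr=[9 16 _ _ _] head=1 tail=2 count=1
After op 4 (read()): arr=[9 16 _ _ _] head=2 tail=2 count=0
After op 5 (write(12)): arr=[9 16 12 _ _] head=2 tail=3 count=1
After op 6 (write(14)): arr=[9 16 12 14 _] head=2 tail=4 count=2
After op 7 (read()): arr=[9 16 12 14 _] head=3 tail=4 count=1
After op 8 (read()): arr=[9 16 12 14 _] head=4 tail=4 count=0
After op 9 (write(13)): arr=[9 16 12 14 13] head=4 tail=0 count=1
After op 10 (write(18)): arr=[18 16 12 14 13] head=4 tail=1 count=2
After op 11 (read()): arr=[18 16 12 14 13] head=0 tail=1 count=1
After op 12 (write(10)): arr=[18 10 12 14 13] head=0 tail=2 count=2
After op 13 (write(5)): arr=[18 10 5 14 13] head=0 tail=3 count=3
After op 14 (write(23)): arr=[18 10 5 23 13] head=0 tail=4 count=4
After op 15 (write(20)): arr=[18 10 5 23 20] head=0 tail=0 count=5
After op 16 (write(2)): arr=[2 10 5 23 20] head=1 tail=1 count=5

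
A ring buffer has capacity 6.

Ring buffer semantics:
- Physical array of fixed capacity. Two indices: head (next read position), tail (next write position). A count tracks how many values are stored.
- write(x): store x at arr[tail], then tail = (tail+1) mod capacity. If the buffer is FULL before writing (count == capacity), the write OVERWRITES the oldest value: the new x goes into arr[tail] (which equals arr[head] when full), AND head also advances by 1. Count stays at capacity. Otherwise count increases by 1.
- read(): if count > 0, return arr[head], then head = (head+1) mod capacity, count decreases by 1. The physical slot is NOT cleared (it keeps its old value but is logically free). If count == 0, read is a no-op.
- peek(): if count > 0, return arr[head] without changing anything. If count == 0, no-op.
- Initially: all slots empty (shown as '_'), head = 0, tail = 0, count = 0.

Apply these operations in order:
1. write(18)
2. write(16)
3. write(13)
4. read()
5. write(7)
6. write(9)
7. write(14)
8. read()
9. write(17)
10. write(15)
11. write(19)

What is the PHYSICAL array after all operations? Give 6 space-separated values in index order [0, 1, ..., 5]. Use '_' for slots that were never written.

After op 1 (write(18)): arr=[18 _ _ _ _ _] head=0 tail=1 count=1
After op 2 (write(16)): arr=[18 16 _ _ _ _] head=0 tail=2 count=2
After op 3 (write(13)): arr=[18 16 13 _ _ _] head=0 tail=3 count=3
After op 4 (read()): arr=[18 16 13 _ _ _] head=1 tail=3 count=2
After op 5 (write(7)): arr=[18 16 13 7 _ _] head=1 tail=4 count=3
After op 6 (write(9)): arr=[18 16 13 7 9 _] head=1 tail=5 count=4
After op 7 (write(14)): arr=[18 16 13 7 9 14] head=1 tail=0 count=5
After op 8 (read()): arr=[18 16 13 7 9 14] head=2 tail=0 count=4
After op 9 (write(17)): arr=[17 16 13 7 9 14] head=2 tail=1 count=5
After op 10 (write(15)): arr=[17 15 13 7 9 14] head=2 tail=2 count=6
After op 11 (write(19)): arr=[17 15 19 7 9 14] head=3 tail=3 count=6

Answer: 17 15 19 7 9 14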